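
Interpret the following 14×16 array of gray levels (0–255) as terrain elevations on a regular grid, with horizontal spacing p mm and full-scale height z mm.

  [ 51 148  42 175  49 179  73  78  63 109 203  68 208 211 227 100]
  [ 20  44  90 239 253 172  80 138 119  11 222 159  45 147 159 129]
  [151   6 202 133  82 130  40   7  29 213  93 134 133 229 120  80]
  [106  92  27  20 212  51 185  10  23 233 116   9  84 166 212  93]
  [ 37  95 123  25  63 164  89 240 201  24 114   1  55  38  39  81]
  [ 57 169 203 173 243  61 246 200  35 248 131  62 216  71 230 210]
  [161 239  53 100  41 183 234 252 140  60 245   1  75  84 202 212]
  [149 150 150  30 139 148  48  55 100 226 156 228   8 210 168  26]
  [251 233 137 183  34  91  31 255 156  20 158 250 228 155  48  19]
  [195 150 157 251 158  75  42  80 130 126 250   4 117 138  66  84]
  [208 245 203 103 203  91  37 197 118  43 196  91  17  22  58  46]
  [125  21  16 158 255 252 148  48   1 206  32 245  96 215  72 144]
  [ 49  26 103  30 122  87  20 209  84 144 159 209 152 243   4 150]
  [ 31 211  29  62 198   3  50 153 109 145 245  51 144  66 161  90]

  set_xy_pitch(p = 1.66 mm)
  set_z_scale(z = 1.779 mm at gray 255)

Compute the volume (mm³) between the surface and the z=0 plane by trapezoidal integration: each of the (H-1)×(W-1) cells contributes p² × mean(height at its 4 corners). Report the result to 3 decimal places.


height_mm = gray/255 × 1.779; cell vol = 1.66² × mean(4 corners)
unit = 1.66² × 1.779 / (4×255) = 0.00480609 mm³ per gray-sum
row 0: Σ corner-gray over 15 cells = 7722  → 37.1126
row 1: Σ corner-gray over 15 cells = 7238  → 34.7865
row 2: Σ corner-gray over 15 cells = 6412  → 30.8167
row 3: Σ corner-gray over 15 cells = 5739  → 27.5822
row 4: Σ corner-gray over 15 cells = 7503  → 36.0601
row 5: Σ corner-gray over 15 cells = 9034  → 43.4182
row 6: Σ corner-gray over 15 cells = 7998  → 38.4391
row 7: Σ corner-gray over 15 cells = 8035  → 38.6169
row 8: Σ corner-gray over 15 cells = 7995  → 38.4247
row 9: Σ corner-gray over 15 cells = 7269  → 34.9355
row 10: Σ corner-gray over 15 cells = 7301  → 35.0893
row 11: Σ corner-gray over 15 cells = 7182  → 34.5173
row 12: Σ corner-gray over 15 cells = 6758  → 32.4796
Σ rows: total corner-gray = 96186  → 462.2786 mm³

462.279


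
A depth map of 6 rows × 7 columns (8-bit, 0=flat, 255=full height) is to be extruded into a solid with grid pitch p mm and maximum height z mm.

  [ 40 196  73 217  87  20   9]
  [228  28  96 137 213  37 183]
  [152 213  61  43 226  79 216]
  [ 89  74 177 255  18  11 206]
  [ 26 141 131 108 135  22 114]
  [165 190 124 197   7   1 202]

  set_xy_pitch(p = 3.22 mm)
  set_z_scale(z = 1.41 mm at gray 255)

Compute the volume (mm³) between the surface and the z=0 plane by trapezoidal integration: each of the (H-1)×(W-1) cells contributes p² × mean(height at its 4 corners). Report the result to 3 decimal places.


height_mm = gray/255 × 1.41; cell vol = 3.22² × mean(4 corners)
unit = 3.22² × 1.41 / (4×255) = 0.0143328 mm³ per gray-sum
row 0: Σ corner-gray over 6 cells = 2668  → 38.2399
row 1: Σ corner-gray over 6 cells = 3045  → 43.6433
row 2: Σ corner-gray over 6 cells = 2977  → 42.6687
row 3: Σ corner-gray over 6 cells = 2579  → 36.9643
row 4: Σ corner-gray over 6 cells = 2619  → 37.5376
Σ rows: total corner-gray = 13888  → 199.0538 mm³

199.054


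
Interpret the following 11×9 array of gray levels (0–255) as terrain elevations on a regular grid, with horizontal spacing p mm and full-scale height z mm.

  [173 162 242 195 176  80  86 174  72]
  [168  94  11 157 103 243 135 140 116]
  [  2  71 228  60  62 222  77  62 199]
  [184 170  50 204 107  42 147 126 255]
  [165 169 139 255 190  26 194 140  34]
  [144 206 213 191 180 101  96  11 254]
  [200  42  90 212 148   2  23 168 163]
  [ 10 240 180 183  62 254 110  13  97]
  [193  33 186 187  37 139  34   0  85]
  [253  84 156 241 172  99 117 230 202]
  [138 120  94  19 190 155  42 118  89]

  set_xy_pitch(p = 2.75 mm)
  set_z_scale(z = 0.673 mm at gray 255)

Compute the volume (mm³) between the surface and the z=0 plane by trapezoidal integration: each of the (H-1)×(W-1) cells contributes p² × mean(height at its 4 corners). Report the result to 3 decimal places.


height_mm = gray/255 × 0.673; cell vol = 2.75² × mean(4 corners)
unit = 2.75² × 0.673 / (4×255) = 0.00498977 mm³ per gray-sum
row 0: Σ corner-gray over 8 cells = 4525  → 22.5787
row 1: Σ corner-gray over 8 cells = 3815  → 19.0360
row 2: Σ corner-gray over 8 cells = 3896  → 19.4401
row 3: Σ corner-gray over 8 cells = 4556  → 22.7334
row 4: Σ corner-gray over 8 cells = 4819  → 24.0457
row 5: Σ corner-gray over 8 cells = 4127  → 20.5928
row 6: Σ corner-gray over 8 cells = 3924  → 19.5798
row 7: Σ corner-gray over 8 cells = 3701  → 18.4671
row 8: Σ corner-gray over 8 cells = 4163  → 20.7724
row 9: Σ corner-gray over 8 cells = 4356  → 21.7354
Σ rows: total corner-gray = 41882  → 208.9814 mm³

208.981


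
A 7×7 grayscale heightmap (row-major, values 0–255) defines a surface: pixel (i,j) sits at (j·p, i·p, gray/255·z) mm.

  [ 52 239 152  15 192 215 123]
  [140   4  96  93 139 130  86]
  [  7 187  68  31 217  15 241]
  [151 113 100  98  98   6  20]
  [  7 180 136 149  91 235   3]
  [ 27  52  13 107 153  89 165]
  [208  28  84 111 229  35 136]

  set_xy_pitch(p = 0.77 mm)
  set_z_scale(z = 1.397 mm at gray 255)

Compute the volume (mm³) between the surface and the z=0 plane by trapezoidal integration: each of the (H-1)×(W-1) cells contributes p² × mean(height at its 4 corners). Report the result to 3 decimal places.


12.354

height_mm = gray/255 × 1.397; cell vol = 0.77² × mean(4 corners)
unit = 0.77² × 1.397 / (4×255) = 0.00081204 mm³ per gray-sum
row 0: Σ corner-gray over 6 cells = 2951  → 2.3963
row 1: Σ corner-gray over 6 cells = 2434  → 1.9765
row 2: Σ corner-gray over 6 cells = 2285  → 1.8555
row 3: Σ corner-gray over 6 cells = 2593  → 2.1056
row 4: Σ corner-gray over 6 cells = 2612  → 2.1210
row 5: Σ corner-gray over 6 cells = 2338  → 1.8986
Σ rows: total corner-gray = 15213  → 12.3536 mm³


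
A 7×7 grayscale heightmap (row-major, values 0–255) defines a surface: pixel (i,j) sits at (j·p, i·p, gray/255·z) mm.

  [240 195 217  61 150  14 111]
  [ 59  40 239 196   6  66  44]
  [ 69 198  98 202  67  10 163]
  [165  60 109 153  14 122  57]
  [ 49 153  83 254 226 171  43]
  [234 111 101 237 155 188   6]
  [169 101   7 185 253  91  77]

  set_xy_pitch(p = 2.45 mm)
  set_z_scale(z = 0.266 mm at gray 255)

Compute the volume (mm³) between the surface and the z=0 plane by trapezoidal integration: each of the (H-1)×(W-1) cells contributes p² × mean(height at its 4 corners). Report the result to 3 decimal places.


height_mm = gray/255 × 0.266; cell vol = 2.45² × mean(4 corners)
unit = 2.45² × 0.266 / (4×255) = 0.00156536 mm³ per gray-sum
row 0: Σ corner-gray over 6 cells = 2822  → 4.4174
row 1: Σ corner-gray over 6 cells = 2579  → 4.0371
row 2: Σ corner-gray over 6 cells = 2520  → 3.9447
row 3: Σ corner-gray over 6 cells = 3004  → 4.7023
row 4: Σ corner-gray over 6 cells = 3690  → 5.7762
row 5: Σ corner-gray over 6 cells = 3344  → 5.2346
Σ rows: total corner-gray = 17959  → 28.1123 mm³

28.112


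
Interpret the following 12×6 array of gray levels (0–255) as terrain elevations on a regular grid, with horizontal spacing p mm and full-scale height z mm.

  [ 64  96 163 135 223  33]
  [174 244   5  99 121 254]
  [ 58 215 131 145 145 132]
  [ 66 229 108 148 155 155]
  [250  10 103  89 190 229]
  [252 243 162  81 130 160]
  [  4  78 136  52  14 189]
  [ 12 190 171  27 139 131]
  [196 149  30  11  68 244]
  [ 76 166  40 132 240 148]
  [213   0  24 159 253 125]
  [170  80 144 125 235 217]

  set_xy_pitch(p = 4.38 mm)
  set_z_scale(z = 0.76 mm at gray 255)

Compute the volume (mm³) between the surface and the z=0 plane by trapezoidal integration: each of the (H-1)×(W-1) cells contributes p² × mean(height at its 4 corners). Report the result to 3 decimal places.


405.242

height_mm = gray/255 × 0.76; cell vol = 4.38² × mean(4 corners)
unit = 4.38² × 0.76 / (4×255) = 0.0142943 mm³ per gray-sum
row 0: Σ corner-gray over 5 cells = 2697  → 38.5516
row 1: Σ corner-gray over 5 cells = 2828  → 40.4242
row 2: Σ corner-gray over 5 cells = 2963  → 42.3539
row 3: Σ corner-gray over 5 cells = 2764  → 39.5093
row 4: Σ corner-gray over 5 cells = 2907  → 41.5534
row 5: Σ corner-gray over 5 cells = 2397  → 34.2633
row 6: Σ corner-gray over 5 cells = 1950  → 27.8738
row 7: Σ corner-gray over 5 cells = 2153  → 30.7755
row 8: Σ corner-gray over 5 cells = 2336  → 33.3914
row 9: Σ corner-gray over 5 cells = 2590  → 37.0221
row 10: Σ corner-gray over 5 cells = 2765  → 39.5236
Σ rows: total corner-gray = 28350  → 405.2422 mm³


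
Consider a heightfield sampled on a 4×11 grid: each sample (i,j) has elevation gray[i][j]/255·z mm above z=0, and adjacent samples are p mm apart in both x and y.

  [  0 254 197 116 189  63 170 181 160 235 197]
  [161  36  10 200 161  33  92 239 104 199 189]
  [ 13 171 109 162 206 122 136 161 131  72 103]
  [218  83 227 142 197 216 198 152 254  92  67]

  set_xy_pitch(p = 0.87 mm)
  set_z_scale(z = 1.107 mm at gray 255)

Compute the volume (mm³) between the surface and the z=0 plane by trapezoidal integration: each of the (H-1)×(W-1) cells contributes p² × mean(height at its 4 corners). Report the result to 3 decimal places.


height_mm = gray/255 × 1.107; cell vol = 0.87² × mean(4 corners)
unit = 0.87² × 1.107 / (4×255) = 0.000821459 mm³ per gray-sum
row 0: Σ corner-gray over 10 cells = 5825  → 4.7850
row 1: Σ corner-gray over 10 cells = 5154  → 4.2338
row 2: Σ corner-gray over 10 cells = 6063  → 4.9805
Σ rows: total corner-gray = 17042  → 13.9993 mm³

13.999


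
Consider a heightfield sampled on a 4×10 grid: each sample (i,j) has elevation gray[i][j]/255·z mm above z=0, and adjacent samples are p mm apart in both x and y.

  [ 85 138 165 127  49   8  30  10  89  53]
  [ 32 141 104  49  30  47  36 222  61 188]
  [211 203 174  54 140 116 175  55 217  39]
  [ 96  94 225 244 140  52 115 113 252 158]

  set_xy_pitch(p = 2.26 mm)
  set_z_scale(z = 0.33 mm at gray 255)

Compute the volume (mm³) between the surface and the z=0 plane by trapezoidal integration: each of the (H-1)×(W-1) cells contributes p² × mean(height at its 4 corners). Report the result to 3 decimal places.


20.375

height_mm = gray/255 × 0.33; cell vol = 2.26² × mean(4 corners)
unit = 2.26² × 0.33 / (4×255) = 0.00165246 mm³ per gray-sum
row 0: Σ corner-gray over 9 cells = 2970  → 4.9078
row 1: Σ corner-gray over 9 cells = 4118  → 6.8048
row 2: Σ corner-gray over 9 cells = 5242  → 8.6622
Σ rows: total corner-gray = 12330  → 20.3748 mm³


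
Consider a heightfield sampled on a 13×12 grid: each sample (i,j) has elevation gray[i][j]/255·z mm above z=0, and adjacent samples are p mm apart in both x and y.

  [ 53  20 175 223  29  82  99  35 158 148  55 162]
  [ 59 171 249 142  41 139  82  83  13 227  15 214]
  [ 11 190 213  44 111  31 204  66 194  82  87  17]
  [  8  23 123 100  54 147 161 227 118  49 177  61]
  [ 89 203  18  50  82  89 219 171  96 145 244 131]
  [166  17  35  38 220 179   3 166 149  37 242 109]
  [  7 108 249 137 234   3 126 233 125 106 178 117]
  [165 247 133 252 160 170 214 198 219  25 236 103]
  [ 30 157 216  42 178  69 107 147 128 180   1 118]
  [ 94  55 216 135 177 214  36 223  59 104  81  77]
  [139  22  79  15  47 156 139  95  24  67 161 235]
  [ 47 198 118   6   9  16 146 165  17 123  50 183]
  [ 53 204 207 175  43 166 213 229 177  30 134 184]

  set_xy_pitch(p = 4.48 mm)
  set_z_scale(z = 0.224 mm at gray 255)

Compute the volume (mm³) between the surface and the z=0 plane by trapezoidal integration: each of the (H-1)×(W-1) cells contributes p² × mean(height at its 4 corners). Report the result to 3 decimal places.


height_mm = gray/255 × 0.224; cell vol = 4.48² × mean(4 corners)
unit = 4.48² × 0.224 / (4×255) = 0.00440762 mm³ per gray-sum
row 0: Σ corner-gray over 11 cells = 4860  → 21.4210
row 1: Σ corner-gray over 11 cells = 5069  → 22.3422
row 2: Σ corner-gray over 11 cells = 4899  → 21.5929
row 3: Σ corner-gray over 11 cells = 5281  → 23.2766
row 4: Σ corner-gray over 11 cells = 5301  → 23.3648
row 5: Σ corner-gray over 11 cells = 5569  → 24.5460
row 6: Σ corner-gray over 11 cells = 7098  → 31.2853
row 7: Σ corner-gray over 11 cells = 6574  → 28.9757
row 8: Σ corner-gray over 11 cells = 5369  → 23.6645
row 9: Σ corner-gray over 11 cells = 4755  → 20.9582
row 10: Σ corner-gray over 11 cells = 3910  → 17.2338
row 11: Σ corner-gray over 11 cells = 5319  → 23.4441
Σ rows: total corner-gray = 64004  → 282.1051 mm³

282.105


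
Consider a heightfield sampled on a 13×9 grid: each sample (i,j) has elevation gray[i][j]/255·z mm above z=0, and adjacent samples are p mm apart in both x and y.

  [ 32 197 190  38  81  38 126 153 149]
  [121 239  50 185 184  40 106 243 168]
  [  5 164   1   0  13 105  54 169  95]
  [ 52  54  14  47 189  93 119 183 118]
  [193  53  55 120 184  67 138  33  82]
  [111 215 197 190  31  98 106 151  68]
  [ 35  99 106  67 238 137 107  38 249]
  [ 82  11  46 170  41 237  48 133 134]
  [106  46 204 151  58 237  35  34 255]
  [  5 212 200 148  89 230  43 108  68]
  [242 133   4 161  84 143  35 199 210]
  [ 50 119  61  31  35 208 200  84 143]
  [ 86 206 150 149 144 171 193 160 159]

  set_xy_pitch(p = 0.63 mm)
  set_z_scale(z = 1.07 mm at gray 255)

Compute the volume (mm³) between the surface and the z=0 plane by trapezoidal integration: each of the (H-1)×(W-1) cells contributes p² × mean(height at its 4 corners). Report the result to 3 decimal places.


18.420

height_mm = gray/255 × 1.07; cell vol = 0.63² × mean(4 corners)
unit = 0.63² × 1.07 / (4×255) = 0.000416356 mm³ per gray-sum
row 0: Σ corner-gray over 8 cells = 4210  → 1.7529
row 1: Σ corner-gray over 8 cells = 3495  → 1.4552
row 2: Σ corner-gray over 8 cells = 2680  → 1.1158
row 3: Σ corner-gray over 8 cells = 3143  → 1.3086
row 4: Σ corner-gray over 8 cells = 3730  → 1.5530
row 5: Σ corner-gray over 8 cells = 4023  → 1.6750
row 6: Σ corner-gray over 8 cells = 3456  → 1.4389
row 7: Σ corner-gray over 8 cells = 3479  → 1.4485
row 8: Σ corner-gray over 8 cells = 4024  → 1.6754
row 9: Σ corner-gray over 8 cells = 4103  → 1.7083
row 10: Σ corner-gray over 8 cells = 3639  → 1.5151
row 11: Σ corner-gray over 8 cells = 4260  → 1.7737
Σ rows: total corner-gray = 44242  → 18.4204 mm³


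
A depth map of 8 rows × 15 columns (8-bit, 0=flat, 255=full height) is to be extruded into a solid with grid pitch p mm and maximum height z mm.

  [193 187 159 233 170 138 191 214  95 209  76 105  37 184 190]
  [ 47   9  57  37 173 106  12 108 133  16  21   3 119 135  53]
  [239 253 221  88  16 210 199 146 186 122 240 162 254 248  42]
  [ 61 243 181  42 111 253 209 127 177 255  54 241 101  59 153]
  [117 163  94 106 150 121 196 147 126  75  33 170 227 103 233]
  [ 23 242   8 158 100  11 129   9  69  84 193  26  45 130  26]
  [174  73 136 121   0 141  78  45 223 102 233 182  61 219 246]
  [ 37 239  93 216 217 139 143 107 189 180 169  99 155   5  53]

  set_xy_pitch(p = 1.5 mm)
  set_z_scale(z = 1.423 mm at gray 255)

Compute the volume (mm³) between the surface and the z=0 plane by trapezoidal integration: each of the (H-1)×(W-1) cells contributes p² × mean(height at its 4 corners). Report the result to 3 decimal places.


height_mm = gray/255 × 1.423; cell vol = 1.5² × mean(4 corners)
unit = 1.5² × 1.423 / (4×255) = 0.00313897 mm³ per gray-sum
row 0: Σ corner-gray over 14 cells = 6337  → 19.8917
row 1: Σ corner-gray over 14 cells = 6929  → 21.7499
row 2: Σ corner-gray over 14 cells = 9291  → 29.1642
row 3: Σ corner-gray over 14 cells = 8092  → 25.4006
row 4: Σ corner-gray over 14 cells = 6229  → 19.5526
row 5: Σ corner-gray over 14 cells = 6105  → 19.1634
row 6: Σ corner-gray over 14 cells = 7640  → 23.9817
Σ rows: total corner-gray = 50623  → 158.9041 mm³

158.904


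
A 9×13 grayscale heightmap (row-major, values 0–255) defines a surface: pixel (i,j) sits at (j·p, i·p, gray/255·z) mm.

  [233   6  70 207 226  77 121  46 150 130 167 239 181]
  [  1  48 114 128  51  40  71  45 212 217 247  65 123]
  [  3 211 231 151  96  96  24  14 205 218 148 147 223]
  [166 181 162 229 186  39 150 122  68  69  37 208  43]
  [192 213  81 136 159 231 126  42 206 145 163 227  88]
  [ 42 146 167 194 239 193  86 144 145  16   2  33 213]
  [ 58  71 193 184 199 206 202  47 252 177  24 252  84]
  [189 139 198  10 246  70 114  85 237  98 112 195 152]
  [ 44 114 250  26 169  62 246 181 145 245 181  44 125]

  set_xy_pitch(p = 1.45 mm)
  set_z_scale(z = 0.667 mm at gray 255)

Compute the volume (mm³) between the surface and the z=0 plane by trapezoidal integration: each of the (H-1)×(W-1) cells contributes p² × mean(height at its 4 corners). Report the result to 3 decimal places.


72.155

height_mm = gray/255 × 0.667; cell vol = 1.45² × mean(4 corners)
unit = 1.45² × 0.667 / (4×255) = 0.00137487 mm³ per gray-sum
row 0: Σ corner-gray over 12 cells = 5892  → 8.1007
row 1: Σ corner-gray over 12 cells = 5908  → 8.1227
row 2: Σ corner-gray over 12 cells = 6419  → 8.8253
row 3: Σ corner-gray over 12 cells = 6849  → 9.4165
row 4: Σ corner-gray over 12 cells = 6723  → 9.2433
row 5: Σ corner-gray over 12 cells = 6741  → 9.2680
row 6: Σ corner-gray over 12 cells = 7105  → 9.7685
row 7: Σ corner-gray over 12 cells = 6844  → 9.4096
Σ rows: total corner-gray = 52481  → 72.1546 mm³


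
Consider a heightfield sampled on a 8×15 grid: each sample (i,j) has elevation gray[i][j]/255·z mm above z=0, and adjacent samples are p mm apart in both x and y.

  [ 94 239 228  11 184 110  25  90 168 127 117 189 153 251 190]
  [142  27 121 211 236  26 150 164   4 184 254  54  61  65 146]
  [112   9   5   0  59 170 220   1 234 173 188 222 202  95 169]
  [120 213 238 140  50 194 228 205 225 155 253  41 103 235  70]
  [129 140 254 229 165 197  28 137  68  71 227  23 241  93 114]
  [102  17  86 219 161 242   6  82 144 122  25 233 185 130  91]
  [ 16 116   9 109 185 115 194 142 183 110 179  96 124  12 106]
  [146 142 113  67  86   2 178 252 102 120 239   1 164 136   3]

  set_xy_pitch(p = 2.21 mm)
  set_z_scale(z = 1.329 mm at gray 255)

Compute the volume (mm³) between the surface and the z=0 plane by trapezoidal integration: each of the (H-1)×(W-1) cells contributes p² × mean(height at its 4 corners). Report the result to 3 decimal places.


height_mm = gray/255 × 1.329; cell vol = 2.21² × mean(4 corners)
unit = 2.21² × 1.329 / (4×255) = 0.00636369 mm³ per gray-sum
row 0: Σ corner-gray over 14 cells = 7470  → 47.5368
row 1: Σ corner-gray over 14 cells = 6839  → 43.5213
row 2: Σ corner-gray over 14 cells = 8187  → 52.0996
row 3: Σ corner-gray over 14 cells = 8739  → 55.6123
row 4: Σ corner-gray over 14 cells = 7486  → 47.6386
row 5: Σ corner-gray over 14 cells = 6767  → 43.0631
row 6: Σ corner-gray over 14 cells = 6623  → 42.1468
Σ rows: total corner-gray = 52111  → 331.6185 mm³

331.619


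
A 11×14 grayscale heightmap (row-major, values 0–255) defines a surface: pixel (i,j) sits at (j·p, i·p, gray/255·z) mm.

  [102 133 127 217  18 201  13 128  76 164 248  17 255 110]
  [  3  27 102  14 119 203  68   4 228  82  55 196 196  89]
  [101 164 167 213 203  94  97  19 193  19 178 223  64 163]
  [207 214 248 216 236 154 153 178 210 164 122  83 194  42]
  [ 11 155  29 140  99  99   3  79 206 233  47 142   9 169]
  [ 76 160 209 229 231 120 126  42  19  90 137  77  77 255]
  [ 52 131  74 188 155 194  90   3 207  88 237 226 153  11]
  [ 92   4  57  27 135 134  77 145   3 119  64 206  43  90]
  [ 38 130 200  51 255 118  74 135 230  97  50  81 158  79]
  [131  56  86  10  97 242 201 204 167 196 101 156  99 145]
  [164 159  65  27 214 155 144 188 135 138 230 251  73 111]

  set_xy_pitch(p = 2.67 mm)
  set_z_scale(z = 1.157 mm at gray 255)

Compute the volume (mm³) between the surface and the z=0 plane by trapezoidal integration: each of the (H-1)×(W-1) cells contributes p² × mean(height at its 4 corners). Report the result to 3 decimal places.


height_mm = gray/255 × 1.157; cell vol = 2.67² × mean(4 corners)
unit = 2.67² × 1.157 / (4×255) = 0.00808641 mm³ per gray-sum
row 0: Σ corner-gray over 13 cells = 6086  → 49.2139
row 1: Σ corner-gray over 13 cells = 6212  → 50.2328
row 2: Σ corner-gray over 13 cells = 8125  → 65.7021
row 3: Σ corner-gray over 13 cells = 7255  → 58.6669
row 4: Σ corner-gray over 13 cells = 6027  → 48.7368
row 5: Σ corner-gray over 13 cells = 6920  → 55.9580
row 6: Σ corner-gray over 13 cells = 5765  → 46.6181
row 7: Σ corner-gray over 13 cells = 5485  → 44.3540
row 8: Σ corner-gray over 13 cells = 6781  → 54.8339
row 9: Σ corner-gray over 13 cells = 7339  → 59.3462
Σ rows: total corner-gray = 65995  → 533.6626 mm³

533.663


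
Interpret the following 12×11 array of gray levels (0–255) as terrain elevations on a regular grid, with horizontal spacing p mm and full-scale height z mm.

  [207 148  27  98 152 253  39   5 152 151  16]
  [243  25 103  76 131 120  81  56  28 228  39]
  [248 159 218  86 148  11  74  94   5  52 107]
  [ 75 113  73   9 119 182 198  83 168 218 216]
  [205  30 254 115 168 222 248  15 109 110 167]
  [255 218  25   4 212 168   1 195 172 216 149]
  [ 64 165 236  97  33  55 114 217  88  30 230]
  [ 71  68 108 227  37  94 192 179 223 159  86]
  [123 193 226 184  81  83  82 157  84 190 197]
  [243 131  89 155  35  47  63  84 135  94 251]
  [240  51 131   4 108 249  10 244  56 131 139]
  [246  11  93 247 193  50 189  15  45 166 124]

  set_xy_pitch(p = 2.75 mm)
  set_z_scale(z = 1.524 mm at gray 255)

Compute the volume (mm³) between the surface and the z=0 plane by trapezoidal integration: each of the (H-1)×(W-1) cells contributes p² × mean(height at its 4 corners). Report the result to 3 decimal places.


height_mm = gray/255 × 1.524; cell vol = 2.75² × mean(4 corners)
unit = 2.75² × 1.524 / (4×255) = 0.0112993 mm³ per gray-sum
row 0: Σ corner-gray over 10 cells = 4251  → 48.0332
row 1: Σ corner-gray over 10 cells = 4027  → 45.5021
row 2: Σ corner-gray over 10 cells = 4666  → 52.7224
row 3: Σ corner-gray over 10 cells = 5531  → 62.4962
row 4: Σ corner-gray over 10 cells = 5740  → 64.8578
row 5: Σ corner-gray over 10 cells = 5190  → 58.6432
row 6: Σ corner-gray over 10 cells = 5095  → 57.5698
row 7: Σ corner-gray over 10 cells = 5611  → 63.4002
row 8: Σ corner-gray over 10 cells = 5040  → 56.9483
row 9: Σ corner-gray over 10 cells = 4507  → 50.9258
row 10: Σ corner-gray over 10 cells = 4735  → 53.5020
Σ rows: total corner-gray = 54393  → 614.6009 mm³

614.601


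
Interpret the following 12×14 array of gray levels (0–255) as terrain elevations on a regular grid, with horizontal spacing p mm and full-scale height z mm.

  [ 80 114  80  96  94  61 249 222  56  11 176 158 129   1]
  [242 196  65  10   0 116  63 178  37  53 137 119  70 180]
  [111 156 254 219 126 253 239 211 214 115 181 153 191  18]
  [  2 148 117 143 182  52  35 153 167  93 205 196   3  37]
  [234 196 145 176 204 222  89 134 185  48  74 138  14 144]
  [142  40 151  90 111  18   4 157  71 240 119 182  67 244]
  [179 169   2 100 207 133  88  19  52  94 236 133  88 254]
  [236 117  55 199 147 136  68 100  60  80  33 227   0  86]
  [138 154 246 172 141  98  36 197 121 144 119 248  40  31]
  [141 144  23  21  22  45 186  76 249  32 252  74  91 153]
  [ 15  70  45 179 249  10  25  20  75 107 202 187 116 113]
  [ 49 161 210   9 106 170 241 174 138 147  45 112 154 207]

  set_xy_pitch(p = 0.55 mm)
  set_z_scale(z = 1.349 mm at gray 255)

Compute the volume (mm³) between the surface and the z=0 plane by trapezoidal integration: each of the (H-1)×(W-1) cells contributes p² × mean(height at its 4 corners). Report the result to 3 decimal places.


27.965

height_mm = gray/255 × 1.349; cell vol = 0.55² × mean(4 corners)
unit = 0.55² × 1.349 / (4×255) = 0.000400071 mm³ per gray-sum
row 0: Σ corner-gray over 13 cells = 5483  → 2.1936
row 1: Σ corner-gray over 13 cells = 7263  → 2.9057
row 2: Σ corner-gray over 13 cells = 7780  → 3.1126
row 3: Σ corner-gray over 13 cells = 6655  → 2.6625
row 4: Σ corner-gray over 13 cells = 6514  → 2.6061
row 5: Σ corner-gray over 13 cells = 5961  → 2.3848
row 6: Σ corner-gray over 13 cells = 5841  → 2.3368
row 7: Σ corner-gray over 13 cells = 6367  → 2.5473
row 8: Σ corner-gray over 13 cells = 6325  → 2.5304
row 9: Σ corner-gray over 13 cells = 5422  → 2.1692
row 10: Σ corner-gray over 13 cells = 6288  → 2.5156
Σ rows: total corner-gray = 69899  → 27.9646 mm³


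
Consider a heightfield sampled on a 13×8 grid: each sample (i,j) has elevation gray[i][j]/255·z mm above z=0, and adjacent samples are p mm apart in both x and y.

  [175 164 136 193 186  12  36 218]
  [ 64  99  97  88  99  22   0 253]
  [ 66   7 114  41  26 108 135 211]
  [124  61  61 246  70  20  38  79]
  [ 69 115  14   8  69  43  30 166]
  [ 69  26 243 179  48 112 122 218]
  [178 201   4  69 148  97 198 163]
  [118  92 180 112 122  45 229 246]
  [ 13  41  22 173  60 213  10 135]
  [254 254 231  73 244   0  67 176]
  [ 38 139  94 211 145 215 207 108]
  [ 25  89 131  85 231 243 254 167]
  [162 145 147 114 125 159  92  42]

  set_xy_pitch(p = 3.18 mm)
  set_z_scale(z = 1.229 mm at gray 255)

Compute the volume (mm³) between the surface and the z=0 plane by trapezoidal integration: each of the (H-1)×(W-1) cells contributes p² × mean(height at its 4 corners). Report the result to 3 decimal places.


height_mm = gray/255 × 1.229; cell vol = 3.18² × mean(4 corners)
unit = 3.18² × 1.229 / (4×255) = 0.0121845 mm³ per gray-sum
row 0: Σ corner-gray over 7 cells = 2974  → 36.2366
row 1: Σ corner-gray over 7 cells = 2266  → 27.6100
row 2: Σ corner-gray over 7 cells = 2334  → 28.4385
row 3: Σ corner-gray over 7 cells = 1988  → 24.2227
row 4: Σ corner-gray over 7 cells = 2540  → 30.9485
row 5: Σ corner-gray over 7 cells = 3522  → 42.9136
row 6: Σ corner-gray over 7 cells = 3699  → 45.0703
row 7: Σ corner-gray over 7 cells = 3110  → 37.8936
row 8: Σ corner-gray over 7 cells = 3354  → 40.8666
row 9: Σ corner-gray over 7 cells = 4336  → 52.8318
row 10: Σ corner-gray over 7 cells = 4426  → 53.9284
row 11: Σ corner-gray over 7 cells = 4026  → 49.0546
Σ rows: total corner-gray = 38575  → 470.0152 mm³

470.015


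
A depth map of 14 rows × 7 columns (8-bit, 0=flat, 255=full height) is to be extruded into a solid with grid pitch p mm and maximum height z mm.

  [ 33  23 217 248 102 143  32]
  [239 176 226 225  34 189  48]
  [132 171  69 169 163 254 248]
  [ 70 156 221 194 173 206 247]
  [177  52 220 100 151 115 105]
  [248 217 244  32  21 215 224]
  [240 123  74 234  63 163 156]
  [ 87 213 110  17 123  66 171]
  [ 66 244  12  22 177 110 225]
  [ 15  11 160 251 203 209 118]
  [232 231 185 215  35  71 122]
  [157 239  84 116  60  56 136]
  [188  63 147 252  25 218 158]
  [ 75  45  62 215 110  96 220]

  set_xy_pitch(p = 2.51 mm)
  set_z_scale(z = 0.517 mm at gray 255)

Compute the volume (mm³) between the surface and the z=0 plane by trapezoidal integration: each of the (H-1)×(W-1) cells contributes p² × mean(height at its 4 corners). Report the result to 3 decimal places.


143.059

height_mm = gray/255 × 0.517; cell vol = 2.51² × mean(4 corners)
unit = 2.51² × 0.517 / (4×255) = 0.00319329 mm³ per gray-sum
row 0: Σ corner-gray over 6 cells = 3518  → 11.2340
row 1: Σ corner-gray over 6 cells = 4019  → 12.8338
row 2: Σ corner-gray over 6 cells = 4249  → 13.5683
row 3: Σ corner-gray over 6 cells = 3775  → 12.0547
row 4: Σ corner-gray over 6 cells = 3488  → 11.1382
row 5: Σ corner-gray over 6 cells = 3640  → 11.6236
row 6: Σ corner-gray over 6 cells = 3026  → 9.6629
row 7: Σ corner-gray over 6 cells = 2737  → 8.7400
row 8: Σ corner-gray over 6 cells = 3222  → 10.2888
row 9: Σ corner-gray over 6 cells = 3629  → 11.5884
row 10: Σ corner-gray over 6 cells = 3231  → 10.3175
row 11: Σ corner-gray over 6 cells = 3159  → 10.0876
row 12: Σ corner-gray over 6 cells = 3107  → 9.9215
Σ rows: total corner-gray = 44800  → 143.0592 mm³


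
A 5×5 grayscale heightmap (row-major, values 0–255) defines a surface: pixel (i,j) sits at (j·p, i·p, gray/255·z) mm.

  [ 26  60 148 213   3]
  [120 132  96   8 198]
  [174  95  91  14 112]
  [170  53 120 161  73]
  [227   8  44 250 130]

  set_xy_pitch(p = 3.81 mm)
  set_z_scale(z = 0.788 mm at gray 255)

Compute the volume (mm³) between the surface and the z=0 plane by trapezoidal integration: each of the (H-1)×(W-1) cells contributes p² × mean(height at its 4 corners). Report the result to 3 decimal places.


height_mm = gray/255 × 0.788; cell vol = 3.81² × mean(4 corners)
unit = 3.81² × 0.788 / (4×255) = 0.0112144 mm³ per gray-sum
row 0: Σ corner-gray over 4 cells = 1661  → 18.6271
row 1: Σ corner-gray over 4 cells = 1476  → 16.5525
row 2: Σ corner-gray over 4 cells = 1597  → 17.9094
row 3: Σ corner-gray over 4 cells = 1872  → 20.9934
Σ rows: total corner-gray = 6606  → 74.0823 mm³

74.082


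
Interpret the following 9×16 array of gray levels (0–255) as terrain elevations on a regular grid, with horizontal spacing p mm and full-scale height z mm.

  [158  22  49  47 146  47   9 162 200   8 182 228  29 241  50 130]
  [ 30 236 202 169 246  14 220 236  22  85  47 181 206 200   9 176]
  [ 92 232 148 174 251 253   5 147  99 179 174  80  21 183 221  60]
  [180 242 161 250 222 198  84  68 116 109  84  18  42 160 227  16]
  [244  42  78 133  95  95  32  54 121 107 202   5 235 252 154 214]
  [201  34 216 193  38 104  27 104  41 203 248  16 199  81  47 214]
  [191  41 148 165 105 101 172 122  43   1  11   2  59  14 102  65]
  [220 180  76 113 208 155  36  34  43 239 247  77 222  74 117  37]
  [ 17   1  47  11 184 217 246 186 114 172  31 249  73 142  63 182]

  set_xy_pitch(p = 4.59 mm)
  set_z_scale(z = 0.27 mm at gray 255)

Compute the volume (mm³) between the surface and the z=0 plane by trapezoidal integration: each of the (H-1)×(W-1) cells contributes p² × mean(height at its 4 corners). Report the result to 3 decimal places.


333.579

height_mm = gray/255 × 0.27; cell vol = 4.59² × mean(4 corners)
unit = 4.59² × 0.27 / (4×255) = 0.00557685 mm³ per gray-sum
row 0: Σ corner-gray over 15 cells = 7480  → 41.7148
row 1: Σ corner-gray over 15 cells = 8838  → 49.2882
row 2: Σ corner-gray over 15 cells = 8644  → 48.2063
row 3: Σ corner-gray over 15 cells = 7826  → 43.6444
row 4: Σ corner-gray over 15 cells = 7185  → 40.0697
row 5: Σ corner-gray over 15 cells = 5945  → 33.1544
row 6: Σ corner-gray over 15 cells = 6327  → 35.2847
row 7: Σ corner-gray over 15 cells = 7570  → 42.2168
Σ rows: total corner-gray = 59815  → 333.5793 mm³


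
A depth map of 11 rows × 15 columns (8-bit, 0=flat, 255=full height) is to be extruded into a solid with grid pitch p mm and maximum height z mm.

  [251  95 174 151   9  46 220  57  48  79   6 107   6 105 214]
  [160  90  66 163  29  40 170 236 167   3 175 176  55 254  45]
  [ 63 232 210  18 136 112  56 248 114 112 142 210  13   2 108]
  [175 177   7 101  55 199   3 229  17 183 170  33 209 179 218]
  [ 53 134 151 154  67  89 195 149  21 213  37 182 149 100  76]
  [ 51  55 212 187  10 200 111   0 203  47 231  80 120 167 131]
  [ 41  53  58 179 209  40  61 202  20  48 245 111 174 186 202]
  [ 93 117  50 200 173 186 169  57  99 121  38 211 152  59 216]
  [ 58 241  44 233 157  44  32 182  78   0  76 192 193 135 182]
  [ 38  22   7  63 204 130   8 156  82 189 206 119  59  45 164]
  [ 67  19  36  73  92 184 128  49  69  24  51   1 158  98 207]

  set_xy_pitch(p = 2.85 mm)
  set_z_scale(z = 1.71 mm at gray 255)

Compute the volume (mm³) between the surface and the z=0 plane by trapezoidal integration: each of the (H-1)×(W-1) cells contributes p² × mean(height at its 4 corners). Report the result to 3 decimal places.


height_mm = gray/255 × 1.71; cell vol = 2.85² × mean(4 corners)
unit = 2.85² × 1.71 / (4×255) = 0.0136171 mm³ per gray-sum
row 0: Σ corner-gray over 14 cells = 6124  → 83.3913
row 1: Σ corner-gray over 14 cells = 6834  → 93.0595
row 2: Σ corner-gray over 14 cells = 6898  → 93.9310
row 3: Σ corner-gray over 14 cells = 6928  → 94.3395
row 4: Σ corner-gray over 14 cells = 6839  → 93.1276
row 5: Σ corner-gray over 14 cells = 6843  → 93.1820
row 6: Σ corner-gray over 14 cells = 6988  → 95.1565
row 7: Σ corner-gray over 14 cells = 7027  → 95.6876
row 8: Σ corner-gray over 14 cells = 6236  → 84.9164
row 9: Σ corner-gray over 14 cells = 5020  → 68.3580
Σ rows: total corner-gray = 65737  → 895.1494 mm³

895.149


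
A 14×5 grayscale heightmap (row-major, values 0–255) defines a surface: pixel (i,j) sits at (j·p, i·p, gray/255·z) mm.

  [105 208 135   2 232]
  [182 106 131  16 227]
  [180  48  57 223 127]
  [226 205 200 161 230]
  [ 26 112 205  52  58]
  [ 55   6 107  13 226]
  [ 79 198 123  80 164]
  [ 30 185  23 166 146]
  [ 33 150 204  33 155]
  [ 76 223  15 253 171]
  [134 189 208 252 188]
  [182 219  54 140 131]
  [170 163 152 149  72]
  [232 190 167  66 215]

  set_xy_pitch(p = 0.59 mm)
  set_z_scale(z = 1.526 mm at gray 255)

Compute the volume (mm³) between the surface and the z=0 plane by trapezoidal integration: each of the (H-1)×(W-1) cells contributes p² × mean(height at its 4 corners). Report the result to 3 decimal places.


14.655

height_mm = gray/255 × 1.526; cell vol = 0.59² × mean(4 corners)
unit = 0.59² × 1.526 / (4×255) = 0.000520785 mm³ per gray-sum
row 0: Σ corner-gray over 4 cells = 1942  → 1.0114
row 1: Σ corner-gray over 4 cells = 1878  → 0.9780
row 2: Σ corner-gray over 4 cells = 2551  → 1.3285
row 3: Σ corner-gray over 4 cells = 2410  → 1.2551
row 4: Σ corner-gray over 4 cells = 1355  → 0.7057
row 5: Σ corner-gray over 4 cells = 1578  → 0.8218
row 6: Σ corner-gray over 4 cells = 1969  → 1.0254
row 7: Σ corner-gray over 4 cells = 1886  → 0.9822
row 8: Σ corner-gray over 4 cells = 2191  → 1.1410
row 9: Σ corner-gray over 4 cells = 2849  → 1.4837
row 10: Σ corner-gray over 4 cells = 2759  → 1.4368
row 11: Σ corner-gray over 4 cells = 2309  → 1.2025
row 12: Σ corner-gray over 4 cells = 2463  → 1.2827
Σ rows: total corner-gray = 28140  → 14.6549 mm³


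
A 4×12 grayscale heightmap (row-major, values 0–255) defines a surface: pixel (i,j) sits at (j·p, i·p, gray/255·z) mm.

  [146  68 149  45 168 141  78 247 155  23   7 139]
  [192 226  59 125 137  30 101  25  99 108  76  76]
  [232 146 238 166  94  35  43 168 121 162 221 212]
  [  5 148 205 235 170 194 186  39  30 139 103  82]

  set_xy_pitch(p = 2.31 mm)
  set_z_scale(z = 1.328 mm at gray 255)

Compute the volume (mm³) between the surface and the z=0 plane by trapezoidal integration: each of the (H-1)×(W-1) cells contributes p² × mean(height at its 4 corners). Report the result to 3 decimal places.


height_mm = gray/255 × 1.328; cell vol = 2.31² × mean(4 corners)
unit = 2.31² × 1.328 / (4×255) = 0.00694739 mm³ per gray-sum
row 0: Σ corner-gray over 11 cells = 4687  → 32.5624
row 1: Σ corner-gray over 11 cells = 5472  → 38.0161
row 2: Σ corner-gray over 11 cells = 6217  → 43.1919
Σ rows: total corner-gray = 16376  → 113.7705 mm³

113.771


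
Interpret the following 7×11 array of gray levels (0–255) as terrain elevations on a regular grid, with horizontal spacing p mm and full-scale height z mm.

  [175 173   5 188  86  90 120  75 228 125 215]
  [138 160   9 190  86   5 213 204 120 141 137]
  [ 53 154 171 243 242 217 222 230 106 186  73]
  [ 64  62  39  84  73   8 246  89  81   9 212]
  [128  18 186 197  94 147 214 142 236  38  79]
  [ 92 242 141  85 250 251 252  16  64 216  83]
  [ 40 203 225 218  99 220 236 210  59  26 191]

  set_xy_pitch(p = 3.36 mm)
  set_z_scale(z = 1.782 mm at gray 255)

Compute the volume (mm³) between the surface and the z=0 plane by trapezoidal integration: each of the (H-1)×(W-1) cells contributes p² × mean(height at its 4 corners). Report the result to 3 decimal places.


659.301

height_mm = gray/255 × 1.782; cell vol = 3.36² × mean(4 corners)
unit = 3.36² × 1.782 / (4×255) = 0.0197236 mm³ per gray-sum
row 0: Σ corner-gray over 10 cells = 5101  → 100.6101
row 1: Σ corner-gray over 10 cells = 6199  → 122.2666
row 2: Σ corner-gray over 10 cells = 5326  → 105.0479
row 3: Σ corner-gray over 10 cells = 4409  → 86.9613
row 4: Σ corner-gray over 10 cells = 5960  → 117.5526
row 5: Σ corner-gray over 10 cells = 6432  → 126.8622
Σ rows: total corner-gray = 33427  → 659.3006 mm³


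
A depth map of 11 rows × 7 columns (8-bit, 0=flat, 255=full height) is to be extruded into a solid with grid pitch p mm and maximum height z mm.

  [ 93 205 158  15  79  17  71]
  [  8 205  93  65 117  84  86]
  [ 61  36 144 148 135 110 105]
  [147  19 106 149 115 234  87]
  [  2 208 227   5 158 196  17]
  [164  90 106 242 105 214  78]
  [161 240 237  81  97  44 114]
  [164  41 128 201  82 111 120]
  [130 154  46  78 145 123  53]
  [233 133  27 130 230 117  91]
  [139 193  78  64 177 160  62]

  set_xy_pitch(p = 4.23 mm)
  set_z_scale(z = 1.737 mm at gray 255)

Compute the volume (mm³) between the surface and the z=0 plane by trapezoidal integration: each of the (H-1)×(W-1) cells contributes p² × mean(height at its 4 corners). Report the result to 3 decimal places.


height_mm = gray/255 × 1.737; cell vol = 4.23² × mean(4 corners)
unit = 4.23² × 1.737 / (4×255) = 0.0304706 mm³ per gray-sum
row 0: Σ corner-gray over 6 cells = 2334  → 71.1183
row 1: Σ corner-gray over 6 cells = 2534  → 77.2124
row 2: Σ corner-gray over 6 cells = 2792  → 85.0738
row 3: Σ corner-gray over 6 cells = 3087  → 94.0626
row 4: Σ corner-gray over 6 cells = 3363  → 102.4725
row 5: Σ corner-gray over 6 cells = 3429  → 104.4835
row 6: Σ corner-gray over 6 cells = 3083  → 93.9407
row 7: Σ corner-gray over 6 cells = 2685  → 81.8134
row 8: Σ corner-gray over 6 cells = 2873  → 87.5419
row 9: Σ corner-gray over 6 cells = 3143  → 95.7690
Σ rows: total corner-gray = 29323  → 893.4881 mm³

893.488


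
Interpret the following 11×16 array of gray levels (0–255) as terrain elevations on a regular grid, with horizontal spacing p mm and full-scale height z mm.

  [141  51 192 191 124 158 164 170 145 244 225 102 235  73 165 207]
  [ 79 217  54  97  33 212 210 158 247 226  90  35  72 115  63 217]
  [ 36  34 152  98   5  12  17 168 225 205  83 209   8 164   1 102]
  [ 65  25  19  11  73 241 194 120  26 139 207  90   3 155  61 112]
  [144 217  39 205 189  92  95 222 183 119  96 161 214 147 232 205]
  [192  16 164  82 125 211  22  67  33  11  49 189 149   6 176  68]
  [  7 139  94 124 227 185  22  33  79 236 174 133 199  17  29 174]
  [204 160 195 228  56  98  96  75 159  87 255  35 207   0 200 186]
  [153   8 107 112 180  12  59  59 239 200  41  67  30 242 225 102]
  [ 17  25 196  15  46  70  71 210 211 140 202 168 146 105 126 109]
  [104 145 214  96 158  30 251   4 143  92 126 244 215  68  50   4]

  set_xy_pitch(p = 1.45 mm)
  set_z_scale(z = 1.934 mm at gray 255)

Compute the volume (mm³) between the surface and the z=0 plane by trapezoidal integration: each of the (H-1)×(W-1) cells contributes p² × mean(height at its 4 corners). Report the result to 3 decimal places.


289.843

height_mm = gray/255 × 1.934; cell vol = 1.45² × mean(4 corners)
unit = 1.45² × 1.934 / (4×255) = 0.0039865 mm³ per gray-sum
row 0: Σ corner-gray over 15 cells = 8780  → 35.0015
row 1: Σ corner-gray over 15 cells = 6854  → 27.3235
row 2: Σ corner-gray over 15 cells = 5805  → 23.1417
row 3: Σ corner-gray over 15 cells = 7676  → 30.6004
row 4: Σ corner-gray over 15 cells = 7631  → 30.4210
row 5: Σ corner-gray over 15 cells = 6423  → 25.6053
row 6: Σ corner-gray over 15 cells = 7655  → 30.5167
row 7: Σ corner-gray over 15 cells = 7509  → 29.9347
row 8: Σ corner-gray over 15 cells = 7005  → 27.9255
row 9: Σ corner-gray over 15 cells = 7368  → 29.3726
Σ rows: total corner-gray = 72706  → 289.8428 mm³


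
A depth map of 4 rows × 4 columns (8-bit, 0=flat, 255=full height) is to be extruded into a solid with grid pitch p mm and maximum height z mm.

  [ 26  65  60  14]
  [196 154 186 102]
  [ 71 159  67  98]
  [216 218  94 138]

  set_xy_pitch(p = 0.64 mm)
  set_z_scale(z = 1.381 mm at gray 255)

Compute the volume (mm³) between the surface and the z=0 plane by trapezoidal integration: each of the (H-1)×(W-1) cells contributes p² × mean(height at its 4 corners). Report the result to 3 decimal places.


height_mm = gray/255 × 1.381; cell vol = 0.64² × mean(4 corners)
unit = 0.64² × 1.381 / (4×255) = 0.000554566 mm³ per gray-sum
row 0: Σ corner-gray over 3 cells = 1268  → 0.7032
row 1: Σ corner-gray over 3 cells = 1599  → 0.8868
row 2: Σ corner-gray over 3 cells = 1599  → 0.8868
Σ rows: total corner-gray = 4466  → 2.4767 mm³

2.477
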